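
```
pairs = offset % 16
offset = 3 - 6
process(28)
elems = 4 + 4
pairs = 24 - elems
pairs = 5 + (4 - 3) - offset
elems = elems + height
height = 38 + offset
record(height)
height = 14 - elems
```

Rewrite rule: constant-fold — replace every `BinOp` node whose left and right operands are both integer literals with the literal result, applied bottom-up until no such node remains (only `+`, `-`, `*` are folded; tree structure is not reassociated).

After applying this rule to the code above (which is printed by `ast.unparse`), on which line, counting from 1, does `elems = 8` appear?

Transformed code:
pairs = offset % 16
offset = -3
process(28)
elems = 8
pairs = 24 - elems
pairs = 6 - offset
elems = elems + height
height = 38 + offset
record(height)
height = 14 - elems

4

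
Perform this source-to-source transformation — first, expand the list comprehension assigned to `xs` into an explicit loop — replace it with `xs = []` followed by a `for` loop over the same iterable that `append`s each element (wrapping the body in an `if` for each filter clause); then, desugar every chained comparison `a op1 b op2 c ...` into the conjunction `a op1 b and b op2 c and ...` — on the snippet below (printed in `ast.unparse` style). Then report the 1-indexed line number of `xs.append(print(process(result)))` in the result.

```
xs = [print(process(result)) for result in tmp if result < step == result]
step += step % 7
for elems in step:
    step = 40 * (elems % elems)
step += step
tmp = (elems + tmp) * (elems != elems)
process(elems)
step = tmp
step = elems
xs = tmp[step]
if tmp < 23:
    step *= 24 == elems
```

4

Transformed code:
xs = []
for result in tmp:
    if result < step and step == result:
        xs.append(print(process(result)))
step += step % 7
for elems in step:
    step = 40 * (elems % elems)
step += step
tmp = (elems + tmp) * (elems != elems)
process(elems)
step = tmp
step = elems
xs = tmp[step]
if tmp < 23:
    step *= 24 == elems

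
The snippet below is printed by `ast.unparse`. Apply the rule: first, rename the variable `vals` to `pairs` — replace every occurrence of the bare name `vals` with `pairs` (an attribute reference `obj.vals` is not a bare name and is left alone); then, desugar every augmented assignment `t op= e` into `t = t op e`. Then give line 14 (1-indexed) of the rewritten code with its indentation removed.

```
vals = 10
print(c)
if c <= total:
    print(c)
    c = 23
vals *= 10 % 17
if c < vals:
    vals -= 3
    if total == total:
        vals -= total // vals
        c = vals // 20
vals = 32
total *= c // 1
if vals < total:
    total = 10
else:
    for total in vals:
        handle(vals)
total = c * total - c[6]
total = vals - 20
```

if pairs < total:

Transformed code:
pairs = 10
print(c)
if c <= total:
    print(c)
    c = 23
pairs = pairs * (10 % 17)
if c < pairs:
    pairs = pairs - 3
    if total == total:
        pairs = pairs - total // pairs
        c = pairs // 20
pairs = 32
total = total * (c // 1)
if pairs < total:
    total = 10
else:
    for total in pairs:
        handle(pairs)
total = c * total - c[6]
total = pairs - 20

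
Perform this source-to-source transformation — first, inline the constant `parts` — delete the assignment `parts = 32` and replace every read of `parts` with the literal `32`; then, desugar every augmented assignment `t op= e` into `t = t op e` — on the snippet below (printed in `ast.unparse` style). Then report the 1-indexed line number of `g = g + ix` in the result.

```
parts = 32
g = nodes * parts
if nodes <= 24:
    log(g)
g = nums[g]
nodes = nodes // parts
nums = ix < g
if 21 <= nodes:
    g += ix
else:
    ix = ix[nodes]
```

Transformed code:
g = nodes * 32
if nodes <= 24:
    log(g)
g = nums[g]
nodes = nodes // 32
nums = ix < g
if 21 <= nodes:
    g = g + ix
else:
    ix = ix[nodes]

8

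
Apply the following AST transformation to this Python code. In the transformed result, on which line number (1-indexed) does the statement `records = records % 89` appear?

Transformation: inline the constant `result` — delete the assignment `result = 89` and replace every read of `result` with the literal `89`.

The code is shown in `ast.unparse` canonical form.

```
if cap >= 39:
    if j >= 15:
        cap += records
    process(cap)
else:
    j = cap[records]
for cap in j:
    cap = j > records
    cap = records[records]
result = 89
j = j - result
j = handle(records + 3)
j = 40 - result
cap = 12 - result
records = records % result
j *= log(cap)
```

Transformed code:
if cap >= 39:
    if j >= 15:
        cap += records
    process(cap)
else:
    j = cap[records]
for cap in j:
    cap = j > records
    cap = records[records]
j = j - 89
j = handle(records + 3)
j = 40 - 89
cap = 12 - 89
records = records % 89
j *= log(cap)

14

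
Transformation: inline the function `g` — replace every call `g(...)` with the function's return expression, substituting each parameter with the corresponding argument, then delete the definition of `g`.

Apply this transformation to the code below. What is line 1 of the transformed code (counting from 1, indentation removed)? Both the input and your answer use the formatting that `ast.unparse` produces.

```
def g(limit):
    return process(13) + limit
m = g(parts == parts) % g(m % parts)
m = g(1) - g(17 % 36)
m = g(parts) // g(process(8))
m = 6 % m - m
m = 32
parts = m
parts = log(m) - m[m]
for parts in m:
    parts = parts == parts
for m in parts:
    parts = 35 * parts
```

Transformed code:
m = (process(13) + (parts == parts)) % (process(13) + m % parts)
m = process(13) + 1 - (process(13) + 17 % 36)
m = (process(13) + parts) // (process(13) + process(8))
m = 6 % m - m
m = 32
parts = m
parts = log(m) - m[m]
for parts in m:
    parts = parts == parts
for m in parts:
    parts = 35 * parts

m = (process(13) + (parts == parts)) % (process(13) + m % parts)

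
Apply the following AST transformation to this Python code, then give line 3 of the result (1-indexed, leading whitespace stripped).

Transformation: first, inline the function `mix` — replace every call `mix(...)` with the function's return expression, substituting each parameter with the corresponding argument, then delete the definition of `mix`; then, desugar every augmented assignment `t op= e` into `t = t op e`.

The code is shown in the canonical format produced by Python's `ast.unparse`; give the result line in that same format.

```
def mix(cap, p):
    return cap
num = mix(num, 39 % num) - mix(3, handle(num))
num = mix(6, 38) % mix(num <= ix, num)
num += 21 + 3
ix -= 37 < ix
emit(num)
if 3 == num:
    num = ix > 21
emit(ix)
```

num = num + (21 + 3)

Transformed code:
num = num - 3
num = 6 % (num <= ix)
num = num + (21 + 3)
ix = ix - (37 < ix)
emit(num)
if 3 == num:
    num = ix > 21
emit(ix)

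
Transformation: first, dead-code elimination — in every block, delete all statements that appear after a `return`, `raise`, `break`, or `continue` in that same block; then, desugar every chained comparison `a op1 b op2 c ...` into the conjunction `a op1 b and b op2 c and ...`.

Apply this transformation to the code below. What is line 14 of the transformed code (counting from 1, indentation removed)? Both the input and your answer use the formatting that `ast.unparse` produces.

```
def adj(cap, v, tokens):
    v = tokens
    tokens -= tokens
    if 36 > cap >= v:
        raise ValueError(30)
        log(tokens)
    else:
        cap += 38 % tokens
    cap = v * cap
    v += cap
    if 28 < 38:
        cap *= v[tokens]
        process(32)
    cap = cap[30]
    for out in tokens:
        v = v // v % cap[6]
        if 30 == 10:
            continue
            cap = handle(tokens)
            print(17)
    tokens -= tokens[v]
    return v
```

Transformed code:
def adj(cap, v, tokens):
    v = tokens
    tokens -= tokens
    if 36 > cap and cap >= v:
        raise ValueError(30)
    else:
        cap += 38 % tokens
    cap = v * cap
    v += cap
    if 28 < 38:
        cap *= v[tokens]
        process(32)
    cap = cap[30]
    for out in tokens:
        v = v // v % cap[6]
        if 30 == 10:
            continue
    tokens -= tokens[v]
    return v

for out in tokens:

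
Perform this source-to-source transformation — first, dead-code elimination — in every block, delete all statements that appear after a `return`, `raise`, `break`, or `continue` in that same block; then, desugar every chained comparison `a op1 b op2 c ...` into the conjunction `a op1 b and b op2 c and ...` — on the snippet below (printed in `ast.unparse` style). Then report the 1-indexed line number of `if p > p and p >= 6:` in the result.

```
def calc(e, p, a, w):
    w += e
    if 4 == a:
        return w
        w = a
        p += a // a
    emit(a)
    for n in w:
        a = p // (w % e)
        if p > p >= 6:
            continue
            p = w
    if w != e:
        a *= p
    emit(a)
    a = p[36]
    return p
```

Transformed code:
def calc(e, p, a, w):
    w += e
    if 4 == a:
        return w
    emit(a)
    for n in w:
        a = p // (w % e)
        if p > p and p >= 6:
            continue
    if w != e:
        a *= p
    emit(a)
    a = p[36]
    return p

8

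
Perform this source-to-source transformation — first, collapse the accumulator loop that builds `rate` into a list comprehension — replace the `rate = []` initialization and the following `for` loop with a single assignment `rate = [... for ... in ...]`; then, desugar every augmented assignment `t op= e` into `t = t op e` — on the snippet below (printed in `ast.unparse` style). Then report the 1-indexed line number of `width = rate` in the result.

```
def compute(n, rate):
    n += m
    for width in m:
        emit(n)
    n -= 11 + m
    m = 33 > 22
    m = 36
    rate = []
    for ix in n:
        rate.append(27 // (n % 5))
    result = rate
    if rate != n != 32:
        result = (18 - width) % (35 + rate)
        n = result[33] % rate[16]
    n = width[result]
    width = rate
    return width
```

Transformed code:
def compute(n, rate):
    n = n + m
    for width in m:
        emit(n)
    n = n - (11 + m)
    m = 33 > 22
    m = 36
    rate = [27 // (n % 5) for ix in n]
    result = rate
    if rate != n != 32:
        result = (18 - width) % (35 + rate)
        n = result[33] % rate[16]
    n = width[result]
    width = rate
    return width

14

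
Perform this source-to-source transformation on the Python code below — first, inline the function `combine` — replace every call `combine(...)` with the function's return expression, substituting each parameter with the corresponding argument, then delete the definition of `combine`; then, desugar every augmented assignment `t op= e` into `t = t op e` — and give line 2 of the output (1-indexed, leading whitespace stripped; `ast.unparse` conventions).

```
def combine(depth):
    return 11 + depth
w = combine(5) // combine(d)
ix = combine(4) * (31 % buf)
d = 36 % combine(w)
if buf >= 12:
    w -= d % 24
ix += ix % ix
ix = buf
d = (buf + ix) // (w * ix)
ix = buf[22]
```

Transformed code:
w = (11 + 5) // (11 + d)
ix = (11 + 4) * (31 % buf)
d = 36 % (11 + w)
if buf >= 12:
    w = w - d % 24
ix = ix + ix % ix
ix = buf
d = (buf + ix) // (w * ix)
ix = buf[22]

ix = (11 + 4) * (31 % buf)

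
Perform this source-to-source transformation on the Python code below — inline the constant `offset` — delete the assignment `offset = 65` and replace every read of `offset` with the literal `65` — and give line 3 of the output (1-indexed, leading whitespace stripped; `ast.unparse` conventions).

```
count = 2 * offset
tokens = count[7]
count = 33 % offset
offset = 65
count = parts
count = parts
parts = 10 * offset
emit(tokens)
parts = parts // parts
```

Transformed code:
count = 2 * 65
tokens = count[7]
count = 33 % 65
count = parts
count = parts
parts = 10 * 65
emit(tokens)
parts = parts // parts

count = 33 % 65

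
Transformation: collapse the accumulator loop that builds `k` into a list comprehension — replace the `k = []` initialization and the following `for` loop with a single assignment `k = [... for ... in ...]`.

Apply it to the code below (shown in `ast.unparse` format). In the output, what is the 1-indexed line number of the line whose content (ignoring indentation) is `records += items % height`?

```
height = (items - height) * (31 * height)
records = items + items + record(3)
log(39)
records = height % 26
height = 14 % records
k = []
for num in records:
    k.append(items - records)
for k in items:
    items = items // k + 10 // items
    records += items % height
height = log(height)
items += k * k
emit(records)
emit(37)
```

9

Transformed code:
height = (items - height) * (31 * height)
records = items + items + record(3)
log(39)
records = height % 26
height = 14 % records
k = [items - records for num in records]
for k in items:
    items = items // k + 10 // items
    records += items % height
height = log(height)
items += k * k
emit(records)
emit(37)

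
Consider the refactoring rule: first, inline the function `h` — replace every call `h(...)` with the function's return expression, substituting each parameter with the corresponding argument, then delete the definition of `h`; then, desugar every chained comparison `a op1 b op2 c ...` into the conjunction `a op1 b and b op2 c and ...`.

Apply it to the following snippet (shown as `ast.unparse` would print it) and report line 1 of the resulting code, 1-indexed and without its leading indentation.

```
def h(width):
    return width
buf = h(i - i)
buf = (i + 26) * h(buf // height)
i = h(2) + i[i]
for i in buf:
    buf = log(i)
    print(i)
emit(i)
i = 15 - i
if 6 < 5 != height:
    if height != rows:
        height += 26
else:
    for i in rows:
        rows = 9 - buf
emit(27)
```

buf = i - i

Transformed code:
buf = i - i
buf = (i + 26) * (buf // height)
i = 2 + i[i]
for i in buf:
    buf = log(i)
    print(i)
emit(i)
i = 15 - i
if 6 < 5 and 5 != height:
    if height != rows:
        height += 26
else:
    for i in rows:
        rows = 9 - buf
emit(27)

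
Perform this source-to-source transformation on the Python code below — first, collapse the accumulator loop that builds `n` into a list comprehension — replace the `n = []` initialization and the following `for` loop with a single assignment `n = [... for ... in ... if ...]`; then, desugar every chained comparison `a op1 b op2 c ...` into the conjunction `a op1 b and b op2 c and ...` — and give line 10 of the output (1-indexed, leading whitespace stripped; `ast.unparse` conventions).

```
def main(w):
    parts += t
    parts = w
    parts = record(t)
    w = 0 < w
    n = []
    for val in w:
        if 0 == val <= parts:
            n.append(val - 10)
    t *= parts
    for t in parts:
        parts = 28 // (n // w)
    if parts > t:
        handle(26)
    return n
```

Transformed code:
def main(w):
    parts += t
    parts = w
    parts = record(t)
    w = 0 < w
    n = [val - 10 for val in w if 0 == val and val <= parts]
    t *= parts
    for t in parts:
        parts = 28 // (n // w)
    if parts > t:
        handle(26)
    return n

if parts > t:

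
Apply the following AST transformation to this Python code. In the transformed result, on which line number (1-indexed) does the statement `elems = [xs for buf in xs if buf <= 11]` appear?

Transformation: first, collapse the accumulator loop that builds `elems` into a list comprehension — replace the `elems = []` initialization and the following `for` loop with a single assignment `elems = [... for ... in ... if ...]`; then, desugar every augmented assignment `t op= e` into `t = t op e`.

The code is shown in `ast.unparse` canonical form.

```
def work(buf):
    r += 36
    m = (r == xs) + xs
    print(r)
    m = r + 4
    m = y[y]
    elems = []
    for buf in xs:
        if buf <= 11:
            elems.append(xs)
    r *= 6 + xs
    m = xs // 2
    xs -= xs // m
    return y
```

Transformed code:
def work(buf):
    r = r + 36
    m = (r == xs) + xs
    print(r)
    m = r + 4
    m = y[y]
    elems = [xs for buf in xs if buf <= 11]
    r = r * (6 + xs)
    m = xs // 2
    xs = xs - xs // m
    return y

7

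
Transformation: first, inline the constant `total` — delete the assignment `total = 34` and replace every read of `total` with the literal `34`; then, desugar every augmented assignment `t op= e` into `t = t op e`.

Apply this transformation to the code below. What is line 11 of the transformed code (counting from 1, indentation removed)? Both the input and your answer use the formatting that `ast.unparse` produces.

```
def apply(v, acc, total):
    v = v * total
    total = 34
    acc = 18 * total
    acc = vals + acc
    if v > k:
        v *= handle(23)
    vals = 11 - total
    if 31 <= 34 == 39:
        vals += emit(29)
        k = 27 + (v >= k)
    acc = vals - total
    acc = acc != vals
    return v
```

Transformed code:
def apply(v, acc, total):
    v = v * 34
    acc = 18 * 34
    acc = vals + acc
    if v > k:
        v = v * handle(23)
    vals = 11 - 34
    if 31 <= 34 == 39:
        vals = vals + emit(29)
        k = 27 + (v >= k)
    acc = vals - 34
    acc = acc != vals
    return v

acc = vals - 34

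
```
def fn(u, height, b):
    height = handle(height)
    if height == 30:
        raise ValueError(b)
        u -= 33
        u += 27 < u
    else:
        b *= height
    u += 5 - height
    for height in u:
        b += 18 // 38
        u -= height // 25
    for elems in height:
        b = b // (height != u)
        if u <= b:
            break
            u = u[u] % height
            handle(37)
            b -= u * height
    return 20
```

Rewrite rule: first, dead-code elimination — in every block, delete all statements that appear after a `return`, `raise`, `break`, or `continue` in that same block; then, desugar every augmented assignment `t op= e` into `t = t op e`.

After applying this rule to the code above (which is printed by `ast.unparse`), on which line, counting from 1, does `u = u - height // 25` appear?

10

Transformed code:
def fn(u, height, b):
    height = handle(height)
    if height == 30:
        raise ValueError(b)
    else:
        b = b * height
    u = u + (5 - height)
    for height in u:
        b = b + 18 // 38
        u = u - height // 25
    for elems in height:
        b = b // (height != u)
        if u <= b:
            break
    return 20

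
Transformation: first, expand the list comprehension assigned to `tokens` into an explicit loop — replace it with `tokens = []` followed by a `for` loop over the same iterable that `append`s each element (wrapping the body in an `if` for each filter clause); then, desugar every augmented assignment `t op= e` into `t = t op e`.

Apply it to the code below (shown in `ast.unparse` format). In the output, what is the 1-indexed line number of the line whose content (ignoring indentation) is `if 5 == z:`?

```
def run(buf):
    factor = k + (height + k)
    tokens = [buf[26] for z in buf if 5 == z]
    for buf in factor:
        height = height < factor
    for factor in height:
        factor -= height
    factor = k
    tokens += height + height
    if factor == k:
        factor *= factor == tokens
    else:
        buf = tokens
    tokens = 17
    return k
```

5

Transformed code:
def run(buf):
    factor = k + (height + k)
    tokens = []
    for z in buf:
        if 5 == z:
            tokens.append(buf[26])
    for buf in factor:
        height = height < factor
    for factor in height:
        factor = factor - height
    factor = k
    tokens = tokens + (height + height)
    if factor == k:
        factor = factor * (factor == tokens)
    else:
        buf = tokens
    tokens = 17
    return k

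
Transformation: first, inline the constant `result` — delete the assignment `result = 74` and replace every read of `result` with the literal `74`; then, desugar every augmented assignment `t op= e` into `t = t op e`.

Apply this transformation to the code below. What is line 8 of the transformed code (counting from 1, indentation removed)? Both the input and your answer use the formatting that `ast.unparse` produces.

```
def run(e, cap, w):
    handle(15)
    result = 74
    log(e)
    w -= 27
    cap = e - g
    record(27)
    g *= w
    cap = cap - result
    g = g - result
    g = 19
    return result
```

cap = cap - 74

Transformed code:
def run(e, cap, w):
    handle(15)
    log(e)
    w = w - 27
    cap = e - g
    record(27)
    g = g * w
    cap = cap - 74
    g = g - 74
    g = 19
    return 74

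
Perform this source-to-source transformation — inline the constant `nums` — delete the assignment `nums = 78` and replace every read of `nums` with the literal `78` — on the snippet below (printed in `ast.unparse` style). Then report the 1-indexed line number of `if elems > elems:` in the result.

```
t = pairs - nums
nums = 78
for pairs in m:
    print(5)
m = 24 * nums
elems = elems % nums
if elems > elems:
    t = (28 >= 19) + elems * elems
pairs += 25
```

Transformed code:
t = pairs - 78
for pairs in m:
    print(5)
m = 24 * 78
elems = elems % 78
if elems > elems:
    t = (28 >= 19) + elems * elems
pairs += 25

6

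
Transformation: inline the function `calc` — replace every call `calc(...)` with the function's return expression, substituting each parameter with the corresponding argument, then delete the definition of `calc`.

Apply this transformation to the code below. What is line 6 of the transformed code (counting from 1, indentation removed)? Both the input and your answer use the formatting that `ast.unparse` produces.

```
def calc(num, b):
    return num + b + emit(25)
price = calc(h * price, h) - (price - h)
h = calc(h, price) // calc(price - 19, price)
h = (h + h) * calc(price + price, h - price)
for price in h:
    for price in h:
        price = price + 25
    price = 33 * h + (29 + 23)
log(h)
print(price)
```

Transformed code:
price = h * price + h + emit(25) - (price - h)
h = (h + price + emit(25)) // (price - 19 + price + emit(25))
h = (h + h) * (price + price + (h - price) + emit(25))
for price in h:
    for price in h:
        price = price + 25
    price = 33 * h + (29 + 23)
log(h)
print(price)

price = price + 25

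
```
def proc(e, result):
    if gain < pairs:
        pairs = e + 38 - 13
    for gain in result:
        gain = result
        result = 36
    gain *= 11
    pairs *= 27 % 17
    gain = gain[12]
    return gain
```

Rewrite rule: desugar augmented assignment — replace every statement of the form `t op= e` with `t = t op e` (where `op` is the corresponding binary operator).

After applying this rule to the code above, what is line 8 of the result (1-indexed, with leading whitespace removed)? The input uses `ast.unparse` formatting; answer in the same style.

pairs = pairs * (27 % 17)

Transformed code:
def proc(e, result):
    if gain < pairs:
        pairs = e + 38 - 13
    for gain in result:
        gain = result
        result = 36
    gain = gain * 11
    pairs = pairs * (27 % 17)
    gain = gain[12]
    return gain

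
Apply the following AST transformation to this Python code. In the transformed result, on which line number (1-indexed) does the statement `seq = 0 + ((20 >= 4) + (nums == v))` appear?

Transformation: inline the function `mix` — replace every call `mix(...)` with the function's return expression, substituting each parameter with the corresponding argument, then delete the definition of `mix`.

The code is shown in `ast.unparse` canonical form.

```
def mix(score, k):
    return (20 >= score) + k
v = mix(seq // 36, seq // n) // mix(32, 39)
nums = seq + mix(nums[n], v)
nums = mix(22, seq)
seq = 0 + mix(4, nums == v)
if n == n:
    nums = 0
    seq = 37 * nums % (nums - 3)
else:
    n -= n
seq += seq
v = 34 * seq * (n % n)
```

Transformed code:
v = ((20 >= seq // 36) + seq // n) // ((20 >= 32) + 39)
nums = seq + ((20 >= nums[n]) + v)
nums = (20 >= 22) + seq
seq = 0 + ((20 >= 4) + (nums == v))
if n == n:
    nums = 0
    seq = 37 * nums % (nums - 3)
else:
    n -= n
seq += seq
v = 34 * seq * (n % n)

4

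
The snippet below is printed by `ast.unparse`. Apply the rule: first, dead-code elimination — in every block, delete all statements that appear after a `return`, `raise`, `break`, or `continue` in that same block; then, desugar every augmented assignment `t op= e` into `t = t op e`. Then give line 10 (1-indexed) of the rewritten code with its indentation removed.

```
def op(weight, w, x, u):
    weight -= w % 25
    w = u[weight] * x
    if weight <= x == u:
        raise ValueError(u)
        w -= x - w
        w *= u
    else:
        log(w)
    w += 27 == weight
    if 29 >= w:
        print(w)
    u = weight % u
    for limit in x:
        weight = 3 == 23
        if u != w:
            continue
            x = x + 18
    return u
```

print(w)

Transformed code:
def op(weight, w, x, u):
    weight = weight - w % 25
    w = u[weight] * x
    if weight <= x == u:
        raise ValueError(u)
    else:
        log(w)
    w = w + (27 == weight)
    if 29 >= w:
        print(w)
    u = weight % u
    for limit in x:
        weight = 3 == 23
        if u != w:
            continue
    return u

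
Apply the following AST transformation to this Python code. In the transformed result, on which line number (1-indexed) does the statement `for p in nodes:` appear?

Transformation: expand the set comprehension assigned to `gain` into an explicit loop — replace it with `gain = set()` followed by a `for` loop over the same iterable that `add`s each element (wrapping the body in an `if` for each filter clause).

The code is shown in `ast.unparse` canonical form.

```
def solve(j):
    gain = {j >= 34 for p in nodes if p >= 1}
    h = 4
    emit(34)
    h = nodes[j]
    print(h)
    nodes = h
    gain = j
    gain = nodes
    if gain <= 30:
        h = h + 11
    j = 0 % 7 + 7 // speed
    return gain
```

3

Transformed code:
def solve(j):
    gain = set()
    for p in nodes:
        if p >= 1:
            gain.add(j >= 34)
    h = 4
    emit(34)
    h = nodes[j]
    print(h)
    nodes = h
    gain = j
    gain = nodes
    if gain <= 30:
        h = h + 11
    j = 0 % 7 + 7 // speed
    return gain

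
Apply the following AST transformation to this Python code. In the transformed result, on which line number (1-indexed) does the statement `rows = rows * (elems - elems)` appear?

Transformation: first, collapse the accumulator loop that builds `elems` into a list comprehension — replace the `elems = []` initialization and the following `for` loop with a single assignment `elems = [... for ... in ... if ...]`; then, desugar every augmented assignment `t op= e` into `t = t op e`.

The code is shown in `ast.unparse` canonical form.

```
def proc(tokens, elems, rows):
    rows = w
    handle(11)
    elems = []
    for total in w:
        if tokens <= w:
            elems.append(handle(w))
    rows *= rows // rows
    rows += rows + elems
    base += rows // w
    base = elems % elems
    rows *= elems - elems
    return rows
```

9

Transformed code:
def proc(tokens, elems, rows):
    rows = w
    handle(11)
    elems = [handle(w) for total in w if tokens <= w]
    rows = rows * (rows // rows)
    rows = rows + (rows + elems)
    base = base + rows // w
    base = elems % elems
    rows = rows * (elems - elems)
    return rows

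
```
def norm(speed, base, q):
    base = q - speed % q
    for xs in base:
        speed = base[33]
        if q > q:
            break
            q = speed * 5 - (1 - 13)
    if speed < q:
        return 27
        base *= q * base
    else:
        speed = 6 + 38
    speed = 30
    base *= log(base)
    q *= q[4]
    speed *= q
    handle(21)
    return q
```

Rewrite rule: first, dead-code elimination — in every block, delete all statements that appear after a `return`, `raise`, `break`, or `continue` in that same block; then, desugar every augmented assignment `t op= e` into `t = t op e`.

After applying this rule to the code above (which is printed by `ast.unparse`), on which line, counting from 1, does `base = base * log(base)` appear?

12

Transformed code:
def norm(speed, base, q):
    base = q - speed % q
    for xs in base:
        speed = base[33]
        if q > q:
            break
    if speed < q:
        return 27
    else:
        speed = 6 + 38
    speed = 30
    base = base * log(base)
    q = q * q[4]
    speed = speed * q
    handle(21)
    return q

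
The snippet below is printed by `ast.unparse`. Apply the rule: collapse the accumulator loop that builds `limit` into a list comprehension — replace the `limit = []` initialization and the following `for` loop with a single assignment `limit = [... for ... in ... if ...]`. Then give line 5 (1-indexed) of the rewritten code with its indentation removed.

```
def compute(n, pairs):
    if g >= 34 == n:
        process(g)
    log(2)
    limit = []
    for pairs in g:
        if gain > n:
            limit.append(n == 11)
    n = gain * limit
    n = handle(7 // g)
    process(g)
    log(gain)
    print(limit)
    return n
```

Transformed code:
def compute(n, pairs):
    if g >= 34 == n:
        process(g)
    log(2)
    limit = [n == 11 for pairs in g if gain > n]
    n = gain * limit
    n = handle(7 // g)
    process(g)
    log(gain)
    print(limit)
    return n

limit = [n == 11 for pairs in g if gain > n]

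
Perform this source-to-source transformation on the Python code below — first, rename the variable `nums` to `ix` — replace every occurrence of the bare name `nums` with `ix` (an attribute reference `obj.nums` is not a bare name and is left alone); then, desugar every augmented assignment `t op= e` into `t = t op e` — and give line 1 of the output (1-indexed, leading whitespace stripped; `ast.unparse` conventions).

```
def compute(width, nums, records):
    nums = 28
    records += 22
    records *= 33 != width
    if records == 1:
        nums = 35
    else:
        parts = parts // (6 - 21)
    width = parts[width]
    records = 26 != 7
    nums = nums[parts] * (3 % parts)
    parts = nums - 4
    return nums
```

def compute(width, ix, records):

Transformed code:
def compute(width, ix, records):
    ix = 28
    records = records + 22
    records = records * (33 != width)
    if records == 1:
        ix = 35
    else:
        parts = parts // (6 - 21)
    width = parts[width]
    records = 26 != 7
    ix = ix[parts] * (3 % parts)
    parts = ix - 4
    return ix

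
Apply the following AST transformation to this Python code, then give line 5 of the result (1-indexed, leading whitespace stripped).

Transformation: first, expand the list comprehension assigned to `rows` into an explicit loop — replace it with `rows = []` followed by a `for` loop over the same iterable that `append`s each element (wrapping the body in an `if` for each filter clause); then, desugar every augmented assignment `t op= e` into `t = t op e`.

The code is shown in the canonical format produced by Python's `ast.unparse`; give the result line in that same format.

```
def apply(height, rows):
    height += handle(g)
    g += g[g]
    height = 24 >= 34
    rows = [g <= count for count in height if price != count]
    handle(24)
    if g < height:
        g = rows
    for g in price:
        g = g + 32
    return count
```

Transformed code:
def apply(height, rows):
    height = height + handle(g)
    g = g + g[g]
    height = 24 >= 34
    rows = []
    for count in height:
        if price != count:
            rows.append(g <= count)
    handle(24)
    if g < height:
        g = rows
    for g in price:
        g = g + 32
    return count

rows = []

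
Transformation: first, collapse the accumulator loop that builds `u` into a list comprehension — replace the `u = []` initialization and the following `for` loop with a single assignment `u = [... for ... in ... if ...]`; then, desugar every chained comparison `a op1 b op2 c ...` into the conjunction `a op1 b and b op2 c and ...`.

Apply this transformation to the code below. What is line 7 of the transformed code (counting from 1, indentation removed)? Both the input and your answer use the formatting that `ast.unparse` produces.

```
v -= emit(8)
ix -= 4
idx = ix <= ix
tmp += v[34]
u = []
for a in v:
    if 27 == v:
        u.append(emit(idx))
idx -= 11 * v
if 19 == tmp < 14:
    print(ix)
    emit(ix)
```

Transformed code:
v -= emit(8)
ix -= 4
idx = ix <= ix
tmp += v[34]
u = [emit(idx) for a in v if 27 == v]
idx -= 11 * v
if 19 == tmp and tmp < 14:
    print(ix)
    emit(ix)

if 19 == tmp and tmp < 14:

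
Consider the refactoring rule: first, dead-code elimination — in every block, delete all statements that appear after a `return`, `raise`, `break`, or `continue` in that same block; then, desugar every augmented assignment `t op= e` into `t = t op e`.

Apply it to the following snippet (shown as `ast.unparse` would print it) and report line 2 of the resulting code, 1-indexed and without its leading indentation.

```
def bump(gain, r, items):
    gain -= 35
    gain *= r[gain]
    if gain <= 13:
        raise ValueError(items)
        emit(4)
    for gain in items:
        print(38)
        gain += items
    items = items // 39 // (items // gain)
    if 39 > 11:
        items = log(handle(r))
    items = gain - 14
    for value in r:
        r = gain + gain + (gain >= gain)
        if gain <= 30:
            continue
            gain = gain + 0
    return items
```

Transformed code:
def bump(gain, r, items):
    gain = gain - 35
    gain = gain * r[gain]
    if gain <= 13:
        raise ValueError(items)
    for gain in items:
        print(38)
        gain = gain + items
    items = items // 39 // (items // gain)
    if 39 > 11:
        items = log(handle(r))
    items = gain - 14
    for value in r:
        r = gain + gain + (gain >= gain)
        if gain <= 30:
            continue
    return items

gain = gain - 35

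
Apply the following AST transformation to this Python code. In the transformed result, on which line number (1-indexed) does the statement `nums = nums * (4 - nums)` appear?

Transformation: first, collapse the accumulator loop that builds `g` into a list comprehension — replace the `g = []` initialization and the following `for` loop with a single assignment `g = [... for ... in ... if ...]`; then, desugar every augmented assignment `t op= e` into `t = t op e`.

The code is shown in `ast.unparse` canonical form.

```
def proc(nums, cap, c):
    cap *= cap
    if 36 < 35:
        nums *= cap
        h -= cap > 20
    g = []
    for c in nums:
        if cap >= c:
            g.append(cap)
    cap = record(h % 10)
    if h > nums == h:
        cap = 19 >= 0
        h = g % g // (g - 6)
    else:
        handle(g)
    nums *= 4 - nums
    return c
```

Transformed code:
def proc(nums, cap, c):
    cap = cap * cap
    if 36 < 35:
        nums = nums * cap
        h = h - (cap > 20)
    g = [cap for c in nums if cap >= c]
    cap = record(h % 10)
    if h > nums == h:
        cap = 19 >= 0
        h = g % g // (g - 6)
    else:
        handle(g)
    nums = nums * (4 - nums)
    return c

13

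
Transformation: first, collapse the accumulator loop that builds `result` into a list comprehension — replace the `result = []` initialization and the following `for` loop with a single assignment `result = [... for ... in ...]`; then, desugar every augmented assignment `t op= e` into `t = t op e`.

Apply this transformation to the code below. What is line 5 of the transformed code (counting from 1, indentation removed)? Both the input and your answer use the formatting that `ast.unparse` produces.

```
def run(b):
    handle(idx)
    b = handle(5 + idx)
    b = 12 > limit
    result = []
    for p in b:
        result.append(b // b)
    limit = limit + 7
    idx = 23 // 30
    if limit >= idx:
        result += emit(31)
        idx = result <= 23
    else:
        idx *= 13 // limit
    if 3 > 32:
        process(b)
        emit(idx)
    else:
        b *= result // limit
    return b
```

result = [b // b for p in b]

Transformed code:
def run(b):
    handle(idx)
    b = handle(5 + idx)
    b = 12 > limit
    result = [b // b for p in b]
    limit = limit + 7
    idx = 23 // 30
    if limit >= idx:
        result = result + emit(31)
        idx = result <= 23
    else:
        idx = idx * (13 // limit)
    if 3 > 32:
        process(b)
        emit(idx)
    else:
        b = b * (result // limit)
    return b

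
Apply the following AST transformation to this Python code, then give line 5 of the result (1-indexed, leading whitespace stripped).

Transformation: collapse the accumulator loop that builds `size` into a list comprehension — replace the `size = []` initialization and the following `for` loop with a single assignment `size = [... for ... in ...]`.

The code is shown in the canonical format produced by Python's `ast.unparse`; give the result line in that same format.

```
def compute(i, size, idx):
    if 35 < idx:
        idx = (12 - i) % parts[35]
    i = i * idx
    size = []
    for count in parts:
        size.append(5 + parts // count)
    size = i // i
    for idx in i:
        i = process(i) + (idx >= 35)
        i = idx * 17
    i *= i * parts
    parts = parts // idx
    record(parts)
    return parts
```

Transformed code:
def compute(i, size, idx):
    if 35 < idx:
        idx = (12 - i) % parts[35]
    i = i * idx
    size = [5 + parts // count for count in parts]
    size = i // i
    for idx in i:
        i = process(i) + (idx >= 35)
        i = idx * 17
    i *= i * parts
    parts = parts // idx
    record(parts)
    return parts

size = [5 + parts // count for count in parts]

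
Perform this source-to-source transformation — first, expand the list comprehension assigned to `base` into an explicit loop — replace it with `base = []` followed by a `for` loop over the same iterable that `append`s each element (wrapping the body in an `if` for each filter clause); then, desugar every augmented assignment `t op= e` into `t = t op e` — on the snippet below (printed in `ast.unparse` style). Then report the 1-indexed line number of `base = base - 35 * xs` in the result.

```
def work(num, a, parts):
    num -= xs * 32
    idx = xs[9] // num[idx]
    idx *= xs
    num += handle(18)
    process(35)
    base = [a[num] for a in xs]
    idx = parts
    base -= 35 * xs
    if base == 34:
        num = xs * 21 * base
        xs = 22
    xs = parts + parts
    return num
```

Transformed code:
def work(num, a, parts):
    num = num - xs * 32
    idx = xs[9] // num[idx]
    idx = idx * xs
    num = num + handle(18)
    process(35)
    base = []
    for a in xs:
        base.append(a[num])
    idx = parts
    base = base - 35 * xs
    if base == 34:
        num = xs * 21 * base
        xs = 22
    xs = parts + parts
    return num

11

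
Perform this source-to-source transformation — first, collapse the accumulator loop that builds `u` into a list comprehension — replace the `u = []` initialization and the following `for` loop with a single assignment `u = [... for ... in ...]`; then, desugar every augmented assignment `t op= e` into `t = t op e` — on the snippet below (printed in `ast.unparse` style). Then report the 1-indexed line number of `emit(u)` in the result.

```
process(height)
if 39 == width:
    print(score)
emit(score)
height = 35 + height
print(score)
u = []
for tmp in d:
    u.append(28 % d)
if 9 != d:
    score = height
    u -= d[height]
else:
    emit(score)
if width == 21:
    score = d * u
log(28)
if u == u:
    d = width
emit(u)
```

18

Transformed code:
process(height)
if 39 == width:
    print(score)
emit(score)
height = 35 + height
print(score)
u = [28 % d for tmp in d]
if 9 != d:
    score = height
    u = u - d[height]
else:
    emit(score)
if width == 21:
    score = d * u
log(28)
if u == u:
    d = width
emit(u)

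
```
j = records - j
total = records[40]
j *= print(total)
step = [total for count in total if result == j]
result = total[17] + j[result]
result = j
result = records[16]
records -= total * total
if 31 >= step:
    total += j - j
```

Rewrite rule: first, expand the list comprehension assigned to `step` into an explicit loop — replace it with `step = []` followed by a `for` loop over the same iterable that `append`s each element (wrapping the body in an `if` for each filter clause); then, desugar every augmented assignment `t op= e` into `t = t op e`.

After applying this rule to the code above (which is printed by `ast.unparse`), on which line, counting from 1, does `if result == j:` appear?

Transformed code:
j = records - j
total = records[40]
j = j * print(total)
step = []
for count in total:
    if result == j:
        step.append(total)
result = total[17] + j[result]
result = j
result = records[16]
records = records - total * total
if 31 >= step:
    total = total + (j - j)

6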